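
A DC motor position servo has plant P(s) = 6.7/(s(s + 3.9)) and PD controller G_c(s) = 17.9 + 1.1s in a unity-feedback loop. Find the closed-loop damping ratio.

Forward path: (17.9 + 1.1s)·6.7/(s(s+3.9)). The closed-loop characteristic equation is s² + (3.9 + 6.7·1.1)s + 6.7·17.9 = 0.
That is s² + 11.27s + 119.9 = 0, so ω_n = 10.95 rad/s and ζ = 11.27/(2·10.95) = 0.5146.

ζ = 0.515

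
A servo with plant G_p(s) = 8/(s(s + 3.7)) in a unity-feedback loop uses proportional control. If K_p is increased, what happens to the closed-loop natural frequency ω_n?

increase

ω_n = √(8·K_p), which grows with K_p.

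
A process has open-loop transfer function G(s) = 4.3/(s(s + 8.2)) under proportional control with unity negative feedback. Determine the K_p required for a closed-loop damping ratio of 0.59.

K_p = 11.2

Closed-loop characteristic equation: s² + 8.2s + K_p·4.3 = 0.
So ω_n = √(4.3K_p) and 2ζω_n = 8.2, giving ζ = 8.2/(2√(4.3K_p)).
Setting ζ = 0.59: √(4.3K_p) = 8.2/(2·0.59) = 6.949, so K_p = 48.29/4.3 = 11.2.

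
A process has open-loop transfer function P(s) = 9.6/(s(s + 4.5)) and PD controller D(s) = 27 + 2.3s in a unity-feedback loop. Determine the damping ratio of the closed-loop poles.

Forward path: (27 + 2.3s)·9.6/(s(s+4.5)). The closed-loop characteristic equation is s² + (4.5 + 9.6·2.3)s + 9.6·27 = 0.
That is s² + 26.58s + 259.2 = 0, so ω_n = 16.1 rad/s and ζ = 26.58/(2·16.1) = 0.8255.

ζ = 0.825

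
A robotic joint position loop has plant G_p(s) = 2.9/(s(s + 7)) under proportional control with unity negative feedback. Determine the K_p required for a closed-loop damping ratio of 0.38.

K_p = 29.3

Closed-loop characteristic equation: s² + 7s + K_p·2.9 = 0.
So ω_n = √(2.9K_p) and 2ζω_n = 7, giving ζ = 7/(2√(2.9K_p)).
Setting ζ = 0.38: √(2.9K_p) = 7/(2·0.38) = 9.211, so K_p = 84.83/2.9 = 29.3.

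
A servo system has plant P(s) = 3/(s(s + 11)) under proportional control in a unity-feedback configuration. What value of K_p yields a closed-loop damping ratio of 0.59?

Closed-loop characteristic equation: s² + 11s + K_p·3 = 0.
So ω_n = √(3K_p) and 2ζω_n = 11, giving ζ = 11/(2√(3K_p)).
Setting ζ = 0.59: √(3K_p) = 11/(2·0.59) = 9.322, so K_p = 86.9/3 = 29.

K_p = 29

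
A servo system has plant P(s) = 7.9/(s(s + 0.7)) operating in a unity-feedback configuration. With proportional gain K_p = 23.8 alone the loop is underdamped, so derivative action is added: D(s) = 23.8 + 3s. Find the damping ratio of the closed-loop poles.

ζ = 0.89

Forward path: (23.8 + 3s)·7.9/(s(s+0.7)). The closed-loop characteristic equation is s² + (0.7 + 7.9·3)s + 7.9·23.8 = 0.
That is s² + 24.4s + 188 = 0, so ω_n = 13.71 rad/s and ζ = 24.4/(2·13.71) = 0.8897.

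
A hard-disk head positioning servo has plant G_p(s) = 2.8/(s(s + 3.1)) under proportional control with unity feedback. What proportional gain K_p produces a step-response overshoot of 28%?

From %OS = 100·exp(−πζ/√(1−ζ²)) = 28%, ζ = −ln(0.28)/√(π²+ln²(0.28)) = 0.3755.
Characteristic equation s² + 3.1s + 2.8K_p = 0 gives ζ = 3.1/(2√(2.8K_p)).
Setting ζ = 0.3755: √(2.8K_p) = 3.1/(2·0.3755) = 4.127, so K_p = 17.04/2.8 = 6.08.

K_p = 6.08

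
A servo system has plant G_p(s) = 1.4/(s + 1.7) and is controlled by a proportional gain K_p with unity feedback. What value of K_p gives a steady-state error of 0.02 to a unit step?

K_p = 59.5

For a type-0 loop with proportional control, e_ss = 1/(1 + K_p·G_p(0)).
G_p(0) = 0.8235. Require 1/(1 + K_p·0.8235) = 0.02, so 1 + 0.8235·K_p = 50.
K_p = (50 − 1)/0.8235 = 59.5.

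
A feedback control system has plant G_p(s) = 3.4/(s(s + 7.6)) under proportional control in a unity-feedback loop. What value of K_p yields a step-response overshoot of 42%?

From %OS = 100·exp(−πζ/√(1−ζ²)) = 42%, ζ = −ln(0.42)/√(π²+ln²(0.42)) = 0.2662.
Characteristic equation s² + 7.6s + 3.4K_p = 0 gives ζ = 7.6/(2√(3.4K_p)).
Setting ζ = 0.2662: √(3.4K_p) = 7.6/(2·0.2662) = 14.28, so K_p = 203.8/3.4 = 59.9.

K_p = 59.9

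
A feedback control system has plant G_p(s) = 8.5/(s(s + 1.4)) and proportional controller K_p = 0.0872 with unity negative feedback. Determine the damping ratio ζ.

ζ = 0.813

1 + K_p·G_p(s) = 0 gives s² + 1.4s + 0.7412 = 0.
Matching s² + 2ζω_n s + ω_n²: ω_n = √0.7412 = 0.8609 rad/s and 2ζω_n = 1.4, so ζ = 1.4/(2·0.8609) = 0.813.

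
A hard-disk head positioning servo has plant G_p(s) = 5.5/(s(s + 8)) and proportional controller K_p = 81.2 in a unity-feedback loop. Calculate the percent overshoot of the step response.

54.6%

Closed-loop characteristic equation: s² + 8s + 446.6 = 0, so ω_n = 21.13 rad/s and ζ = 8/(2·21.13) = 0.1893.
%OS = 100·exp(−πζ/√(1−ζ²)) = 100·exp(−π·0.1893/√0.9642) = 54.6%.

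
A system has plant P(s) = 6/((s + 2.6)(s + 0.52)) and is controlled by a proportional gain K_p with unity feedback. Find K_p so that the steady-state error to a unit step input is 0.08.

Steady-state error for a unit step on this type-0 loop is 1/(1 + K_p·P(0)).
P(0) = 4.438. Require 1/(1 + K_p·4.438) = 0.08, so 1 + 4.438·K_p = 12.5.
K_p = (12.5 − 1)/4.438 = 2.59.

K_p = 2.59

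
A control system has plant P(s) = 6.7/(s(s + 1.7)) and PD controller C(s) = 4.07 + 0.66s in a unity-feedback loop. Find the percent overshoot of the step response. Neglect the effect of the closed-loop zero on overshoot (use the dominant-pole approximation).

10.3%

Forward path: (4.07 + 0.66s)·6.7/(s(s+1.7)). The closed-loop characteristic equation is s² + (1.7 + 6.7·0.66)s + 6.7·4.07 = 0.
That is s² + 6.122s + 27.27 = 0, so ω_n = 5.222 rad/s and ζ = 6.122/(2·5.222) = 0.5862.
%OS = 100·exp(−πζ/√(1−ζ²)) = 10.3%.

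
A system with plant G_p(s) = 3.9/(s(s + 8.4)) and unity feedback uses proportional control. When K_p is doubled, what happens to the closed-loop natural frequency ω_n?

increase

ω_n = √(3.9·K_p), which grows with K_p.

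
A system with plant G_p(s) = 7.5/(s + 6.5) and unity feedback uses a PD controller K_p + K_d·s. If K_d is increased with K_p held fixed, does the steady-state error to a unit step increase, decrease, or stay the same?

At s = 0 the derivative term contributes nothing: C(0) = K_p regardless of K_d, so K_pos = K_p·G_p(0) and e_ss are unchanged.

unchanged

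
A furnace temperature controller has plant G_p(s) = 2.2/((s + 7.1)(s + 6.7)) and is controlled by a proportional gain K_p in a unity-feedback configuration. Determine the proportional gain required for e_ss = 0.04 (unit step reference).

K_p = 519

For a type-0 loop with proportional control, e_ss = 1/(1 + K_p·G_p(0)).
G_p(0) = 0.04625. Require 1/(1 + K_p·0.04625) = 0.04, so 1 + 0.04625·K_p = 25.
K_p = (25 − 1)/0.04625 = 519.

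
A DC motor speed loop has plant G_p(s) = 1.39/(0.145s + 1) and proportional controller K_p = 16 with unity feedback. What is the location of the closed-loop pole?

Closed loop: T(s) = K_p·G_p/(1+K_p·G_p) = 22.24/(0.145s + 1 + 22.24), with pole at s = −(1 + 22.24)/0.145 = −160.3.

s = -160.3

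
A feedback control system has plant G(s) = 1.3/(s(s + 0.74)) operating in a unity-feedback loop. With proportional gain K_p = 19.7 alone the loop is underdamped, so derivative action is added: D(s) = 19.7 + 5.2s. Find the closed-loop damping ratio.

ζ = 0.741

Forward path: (19.7 + 5.2s)·1.3/(s(s+0.74)). The closed-loop characteristic equation is s² + (0.74 + 1.3·5.2)s + 1.3·19.7 = 0.
That is s² + 7.5s + 25.61 = 0, so ω_n = 5.061 rad/s and ζ = 7.5/(2·5.061) = 0.741.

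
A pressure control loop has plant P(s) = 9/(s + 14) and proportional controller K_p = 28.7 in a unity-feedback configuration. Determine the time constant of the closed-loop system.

Closed-loop transfer function: T(s) = K_p·P(s)/(1 + K_p·P(s)) = 258.3/(s + 14 + 258.3) = 258.3/(s + 272.3).
Time constant τ = 1/272.3 = 0.00367 s.

τ = 0.00367 s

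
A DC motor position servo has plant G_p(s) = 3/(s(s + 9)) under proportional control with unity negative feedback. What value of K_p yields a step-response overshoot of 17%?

K_p = 28

From %OS = 100·exp(−πζ/√(1−ζ²)) = 17%, ζ = −ln(0.17)/√(π²+ln²(0.17)) = 0.4913.
Characteristic equation s² + 9s + 3K_p = 0 gives ζ = 9/(2√(3K_p)).
Setting ζ = 0.4913: √(3K_p) = 9/(2·0.4913) = 9.16, so K_p = 83.9/3 = 28.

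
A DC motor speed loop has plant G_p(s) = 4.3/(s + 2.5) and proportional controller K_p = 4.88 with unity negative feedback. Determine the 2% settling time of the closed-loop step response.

Closed-loop transfer function: T(s) = K_p·G_p(s)/(1 + K_p·G_p(s)) = 20.98/(s + 2.5 + 20.98) = 20.98/(s + 23.48).
Time constant τ = 1/23.48 = 0.04258 s, so the 2% settling time is about 4τ = 0.17 s.

T_s ≈ 0.17 s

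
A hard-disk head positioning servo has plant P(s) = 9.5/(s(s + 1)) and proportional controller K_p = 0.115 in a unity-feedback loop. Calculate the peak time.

Closed-loop characteristic equation: s² + 1s + 1.093 = 0, so ω_n = 1.045 rad/s and ζ = 1/(2·1.045) = 0.4784.
Damped frequency ω_d = ω_n√(1−ζ²) = 0.9179 rad/s, so peak time T_p = π/ω_d = 3.42 s.

T_p = 3.42 s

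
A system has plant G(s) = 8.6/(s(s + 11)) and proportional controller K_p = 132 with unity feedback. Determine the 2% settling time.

T_s ≈ 0.727 s

Closed-loop characteristic equation: s² + 11s + 1135 = 0, so ω_n = 33.69 rad/s and ζ = 11/(2·33.69) = 0.1632.
2% settling time T_s ≈ 4/(ζω_n) = 4/5.5 = 0.727 s.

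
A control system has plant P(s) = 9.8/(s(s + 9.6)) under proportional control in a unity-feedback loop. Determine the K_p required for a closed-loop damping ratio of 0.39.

Closed-loop characteristic equation: s² + 9.6s + K_p·9.8 = 0.
So ω_n = √(9.8K_p) and 2ζω_n = 9.6, giving ζ = 9.6/(2√(9.8K_p)).
Setting ζ = 0.39: √(9.8K_p) = 9.6/(2·0.39) = 12.31, so K_p = 151.5/9.8 = 15.5.

K_p = 15.5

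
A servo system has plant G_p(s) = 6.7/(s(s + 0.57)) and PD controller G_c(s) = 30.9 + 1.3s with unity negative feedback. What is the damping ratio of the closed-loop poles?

ζ = 0.322

Forward path: (30.9 + 1.3s)·6.7/(s(s+0.57)). The closed-loop characteristic equation is s² + (0.57 + 6.7·1.3)s + 6.7·30.9 = 0.
That is s² + 9.28s + 207 = 0, so ω_n = 14.39 rad/s and ζ = 9.28/(2·14.39) = 0.3225.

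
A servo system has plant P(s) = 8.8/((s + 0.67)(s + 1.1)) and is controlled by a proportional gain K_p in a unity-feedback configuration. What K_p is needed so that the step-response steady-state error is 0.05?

Steady-state error for a unit step on this type-0 loop is 1/(1 + K_p·P(0)).
P(0) = 11.94. Require 1/(1 + K_p·11.94) = 0.05, so 1 + 11.94·K_p = 20.
K_p = (20 − 1)/11.94 = 1.59.

K_p = 1.59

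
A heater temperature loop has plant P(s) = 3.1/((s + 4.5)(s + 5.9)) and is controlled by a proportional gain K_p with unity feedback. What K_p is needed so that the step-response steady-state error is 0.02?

K_p = 420

Steady-state error for a unit step on this type-0 loop is 1/(1 + K_p·P(0)).
P(0) = 0.1168. Require 1/(1 + K_p·0.1168) = 0.02, so 1 + 0.1168·K_p = 50.
K_p = (50 − 1)/0.1168 = 420.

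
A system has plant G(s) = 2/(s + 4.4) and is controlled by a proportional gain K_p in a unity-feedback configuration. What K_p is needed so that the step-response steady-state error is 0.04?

K_p = 52.8

Steady-state error for a unit step on this type-0 loop is 1/(1 + K_p·G(0)).
G(0) = 0.4545. Require 1/(1 + K_p·0.4545) = 0.04, so 1 + 0.4545·K_p = 25.
K_p = (25 − 1)/0.4545 = 52.8.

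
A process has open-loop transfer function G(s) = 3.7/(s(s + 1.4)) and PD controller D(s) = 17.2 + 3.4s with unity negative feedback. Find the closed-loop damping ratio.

ζ = 0.876

Forward path: (17.2 + 3.4s)·3.7/(s(s+1.4)). The closed-loop characteristic equation is s² + (1.4 + 3.7·3.4)s + 3.7·17.2 = 0.
That is s² + 13.98s + 63.64 = 0, so ω_n = 7.977 rad/s and ζ = 13.98/(2·7.977) = 0.8762.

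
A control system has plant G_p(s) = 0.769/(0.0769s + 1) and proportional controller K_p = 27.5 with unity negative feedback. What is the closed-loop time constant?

Closed loop: T(s) = K_p·G_p/(1+K_p·G_p) = 21.15/(0.0769s + 1 + 21.15), with pole at s = −(1 + 21.15)/0.0769 = −288.
Closed-loop time constant τ = 1/288 = 0.00347 s.

τ = 0.00347 s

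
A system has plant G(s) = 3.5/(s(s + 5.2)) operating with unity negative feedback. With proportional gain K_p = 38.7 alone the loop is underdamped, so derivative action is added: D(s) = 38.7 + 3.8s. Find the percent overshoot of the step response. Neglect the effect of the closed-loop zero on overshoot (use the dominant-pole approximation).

Forward path: (38.7 + 3.8s)·3.5/(s(s+5.2)). The closed-loop characteristic equation is s² + (5.2 + 3.5·3.8)s + 3.5·38.7 = 0.
That is s² + 18.5s + 135.5 = 0, so ω_n = 11.64 rad/s and ζ = 18.5/(2·11.64) = 0.7948.
%OS = 100·exp(−πζ/√(1−ζ²)) = 1.63%.

1.63%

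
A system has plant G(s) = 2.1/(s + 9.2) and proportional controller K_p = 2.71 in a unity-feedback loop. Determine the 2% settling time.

Closed-loop transfer function: T(s) = K_p·G(s)/(1 + K_p·G(s)) = 5.691/(s + 9.2 + 5.691) = 5.691/(s + 14.89).
Time constant τ = 1/14.89 = 0.06715 s, so the 2% settling time is about 4τ = 0.269 s.

T_s ≈ 0.269 s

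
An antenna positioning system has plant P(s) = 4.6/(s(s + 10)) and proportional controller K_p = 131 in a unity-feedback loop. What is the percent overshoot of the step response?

52%

The closed-loop denominator s² + 10s + 602.6 gives ω_n = √602.6 = 24.55 and ζ = 10/(2ω_n) = 0.2037.
%OS = 100·exp(−πζ/√(1−ζ²)) = 100·exp(−π·0.2037/√0.9585) = 52%.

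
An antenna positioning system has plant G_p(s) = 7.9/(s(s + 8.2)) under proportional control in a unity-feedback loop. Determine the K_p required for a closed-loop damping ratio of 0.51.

K_p = 8.18

Closed-loop characteristic equation: s² + 8.2s + K_p·7.9 = 0.
So ω_n = √(7.9K_p) and 2ζω_n = 8.2, giving ζ = 8.2/(2√(7.9K_p)).
Setting ζ = 0.51: √(7.9K_p) = 8.2/(2·0.51) = 8.039, so K_p = 64.63/7.9 = 8.18.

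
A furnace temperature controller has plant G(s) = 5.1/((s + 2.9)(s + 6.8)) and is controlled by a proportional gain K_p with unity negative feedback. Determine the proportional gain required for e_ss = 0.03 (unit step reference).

The loop is type 0, so e_ss(step) = 1/(1 + K_pos) with K_pos = K_p·G(0).
G(0) = 0.2586. Require 1/(1 + K_p·0.2586) = 0.03, so 1 + 0.2586·K_p = 33.33.
K_p = (33.33 − 1)/0.2586 = 125.

K_p = 125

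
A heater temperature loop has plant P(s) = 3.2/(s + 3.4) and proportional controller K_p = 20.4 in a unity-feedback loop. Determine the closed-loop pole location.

Closed-loop transfer function: T(s) = K_p·P(s)/(1 + K_p·P(s)) = 65.28/(s + 3.4 + 65.28) = 65.28/(s + 68.68).
The closed-loop pole is at s = −68.68.

s = -68.68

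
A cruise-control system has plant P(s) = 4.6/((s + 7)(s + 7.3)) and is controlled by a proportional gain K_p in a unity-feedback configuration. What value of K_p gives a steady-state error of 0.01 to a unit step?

Steady-state error for a unit step on this type-0 loop is 1/(1 + K_p·P(0)).
P(0) = 0.09002. Require 1/(1 + K_p·0.09002) = 0.01, so 1 + 0.09002·K_p = 100.
K_p = (100 − 1)/0.09002 = 1100.

K_p = 1100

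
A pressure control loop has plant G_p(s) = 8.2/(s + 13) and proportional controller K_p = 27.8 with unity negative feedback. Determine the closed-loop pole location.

Closed-loop transfer function: T(s) = K_p·G_p(s)/(1 + K_p·G_p(s)) = 228/(s + 13 + 228) = 228/(s + 241).
The closed-loop pole is at s = −241.

s = -241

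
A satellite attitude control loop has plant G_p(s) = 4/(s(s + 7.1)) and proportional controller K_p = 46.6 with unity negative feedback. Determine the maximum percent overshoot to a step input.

From 1 + K_pG_p(s) = 0: s² + 7.1s + 186.4 = 0 ⇒ ω_n = 13.65, ζ = 0.26.
%OS = 100·exp(−πζ/√(1−ζ²)) = 100·exp(−π·0.26/√0.9324) = 42.9%.

42.9%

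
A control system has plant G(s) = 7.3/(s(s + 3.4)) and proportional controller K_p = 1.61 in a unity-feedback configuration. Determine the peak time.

T_p = 1.06 s

Closed-loop characteristic equation: s² + 3.4s + 11.75 = 0, so ω_n = 3.428 rad/s and ζ = 3.4/(2·3.428) = 0.4959.
Damped frequency ω_d = ω_n√(1−ζ²) = 2.977 rad/s, so peak time T_p = π/ω_d = 1.06 s.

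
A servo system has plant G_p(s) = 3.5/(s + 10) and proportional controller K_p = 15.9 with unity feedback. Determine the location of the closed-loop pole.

s = -65.65

Closed-loop transfer function: T(s) = K_p·G_p(s)/(1 + K_p·G_p(s)) = 55.65/(s + 10 + 55.65) = 55.65/(s + 65.65).
The closed-loop pole is at s = −65.65.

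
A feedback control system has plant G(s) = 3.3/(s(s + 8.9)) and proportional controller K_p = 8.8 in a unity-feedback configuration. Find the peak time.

Closed-loop characteristic equation: s² + 8.9s + 29.04 = 0, so ω_n = 5.389 rad/s and ζ = 8.9/(2·5.389) = 0.8258.
Damped frequency ω_d = ω_n√(1−ζ²) = 3.039 rad/s, so peak time T_p = π/ω_d = 1.03 s.

T_p = 1.03 s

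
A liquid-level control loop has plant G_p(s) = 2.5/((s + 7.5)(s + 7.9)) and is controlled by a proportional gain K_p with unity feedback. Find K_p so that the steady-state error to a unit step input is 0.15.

The loop is type 0, so e_ss(step) = 1/(1 + K_pos) with K_pos = K_p·G_p(0).
G_p(0) = 0.04219. Require 1/(1 + K_p·0.04219) = 0.15, so 1 + 0.04219·K_p = 6.667.
K_p = (6.667 − 1)/0.04219 = 134.

K_p = 134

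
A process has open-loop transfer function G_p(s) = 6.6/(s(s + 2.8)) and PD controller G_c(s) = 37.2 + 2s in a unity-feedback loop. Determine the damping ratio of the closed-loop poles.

ζ = 0.511

Forward path: (37.2 + 2s)·6.6/(s(s+2.8)). The closed-loop characteristic equation is s² + (2.8 + 6.6·2)s + 6.6·37.2 = 0.
That is s² + 16s + 245.5 = 0, so ω_n = 15.67 rad/s and ζ = 16/(2·15.67) = 0.5106.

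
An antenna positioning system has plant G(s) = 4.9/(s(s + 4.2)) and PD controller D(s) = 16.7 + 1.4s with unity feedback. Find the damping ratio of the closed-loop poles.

Forward path: (16.7 + 1.4s)·4.9/(s(s+4.2)). The closed-loop characteristic equation is s² + (4.2 + 4.9·1.4)s + 4.9·16.7 = 0.
That is s² + 11.06s + 81.83 = 0, so ω_n = 9.046 rad/s and ζ = 11.06/(2·9.046) = 0.6113.

ζ = 0.611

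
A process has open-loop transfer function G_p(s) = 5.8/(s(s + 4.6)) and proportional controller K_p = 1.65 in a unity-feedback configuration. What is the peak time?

Closed-loop characteristic equation: s² + 4.6s + 9.57 = 0, so ω_n = 3.094 rad/s and ζ = 4.6/(2·3.094) = 0.7435.
Damped frequency ω_d = ω_n√(1−ζ²) = 2.069 rad/s, so peak time T_p = π/ω_d = 1.52 s.

T_p = 1.52 s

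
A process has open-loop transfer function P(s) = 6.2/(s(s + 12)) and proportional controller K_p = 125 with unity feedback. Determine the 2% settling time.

T_s ≈ 0.667 s

From 1 + K_pP(s) = 0: s² + 12s + 775 = 0 ⇒ ω_n = 27.84, ζ = 0.2155.
2% settling time T_s ≈ 4/(ζω_n) = 4/6 = 0.667 s.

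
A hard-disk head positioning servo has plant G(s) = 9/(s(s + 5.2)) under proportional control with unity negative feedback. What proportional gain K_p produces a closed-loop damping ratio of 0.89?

Closed-loop characteristic equation: s² + 5.2s + K_p·9 = 0.
So ω_n = √(9K_p) and 2ζω_n = 5.2, giving ζ = 5.2/(2√(9K_p)).
Setting ζ = 0.89: √(9K_p) = 5.2/(2·0.89) = 2.921, so K_p = 8.534/9 = 0.948.

K_p = 0.948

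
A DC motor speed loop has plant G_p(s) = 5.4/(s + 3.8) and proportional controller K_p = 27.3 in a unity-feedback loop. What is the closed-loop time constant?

Closed-loop transfer function: T(s) = K_p·G_p(s)/(1 + K_p·G_p(s)) = 147.4/(s + 3.8 + 147.4) = 147.4/(s + 151.2).
Time constant τ = 1/151.2 = 0.00661 s.

τ = 0.00661 s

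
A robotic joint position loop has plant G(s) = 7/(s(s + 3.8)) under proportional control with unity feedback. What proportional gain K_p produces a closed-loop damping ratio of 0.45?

Closed-loop characteristic equation: s² + 3.8s + K_p·7 = 0.
So ω_n = √(7K_p) and 2ζω_n = 3.8, giving ζ = 3.8/(2√(7K_p)).
Setting ζ = 0.45: √(7K_p) = 3.8/(2·0.45) = 4.222, so K_p = 17.83/7 = 2.55.

K_p = 2.55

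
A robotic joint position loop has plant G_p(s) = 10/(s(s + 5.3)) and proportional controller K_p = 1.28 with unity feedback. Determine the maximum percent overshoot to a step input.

The closed-loop denominator s² + 5.3s + 12.8 gives ω_n = √12.8 = 3.578 and ζ = 5.3/(2ω_n) = 0.7407.
%OS = 100·exp(−πζ/√(1−ζ²)) = 100·exp(−π·0.7407/√0.4514) = 3.13%.

3.13%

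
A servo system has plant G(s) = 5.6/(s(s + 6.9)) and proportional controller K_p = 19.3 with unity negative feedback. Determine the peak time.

The closed-loop denominator s² + 6.9s + 108.1 gives ω_n = √108.1 = 10.4 and ζ = 6.9/(2ω_n) = 0.3319.
Damped frequency ω_d = ω_n√(1−ζ²) = 9.807 rad/s, so peak time T_p = π/ω_d = 0.32 s.

T_p = 0.32 s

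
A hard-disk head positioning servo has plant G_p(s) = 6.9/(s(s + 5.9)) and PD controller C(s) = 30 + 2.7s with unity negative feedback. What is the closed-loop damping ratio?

Forward path: (30 + 2.7s)·6.9/(s(s+5.9)). The closed-loop characteristic equation is s² + (5.9 + 6.9·2.7)s + 6.9·30 = 0.
That is s² + 24.53s + 207 = 0, so ω_n = 14.39 rad/s and ζ = 24.53/(2·14.39) = 0.8525.

ζ = 0.852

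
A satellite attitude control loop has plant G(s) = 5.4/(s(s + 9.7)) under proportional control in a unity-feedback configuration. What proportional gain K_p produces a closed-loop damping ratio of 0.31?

Closed-loop characteristic equation: s² + 9.7s + K_p·5.4 = 0.
So ω_n = √(5.4K_p) and 2ζω_n = 9.7, giving ζ = 9.7/(2√(5.4K_p)).
Setting ζ = 0.31: √(5.4K_p) = 9.7/(2·0.31) = 15.65, so K_p = 244.8/5.4 = 45.3.

K_p = 45.3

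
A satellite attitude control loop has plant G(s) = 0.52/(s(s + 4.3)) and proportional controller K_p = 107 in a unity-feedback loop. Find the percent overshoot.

38.8%

From 1 + K_pG(s) = 0: s² + 4.3s + 55.64 = 0 ⇒ ω_n = 7.459, ζ = 0.2882.
%OS = 100·exp(−πζ/√(1−ζ²)) = 100·exp(−π·0.2882/√0.9169) = 38.8%.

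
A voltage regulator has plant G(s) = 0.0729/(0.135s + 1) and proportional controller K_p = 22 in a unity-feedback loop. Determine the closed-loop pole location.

s = -19.29

Closed loop: T(s) = K_p·G/(1+K_p·G) = 1.604/(0.135s + 1 + 1.604), with pole at s = −(1 + 1.604)/0.135 = −19.29.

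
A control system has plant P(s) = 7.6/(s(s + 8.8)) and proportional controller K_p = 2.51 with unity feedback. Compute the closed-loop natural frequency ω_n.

The closed-loop denominator is s(s+8.8) + 2.51·7.6 = s² + 8.8s + 19.08.
Matching s² + 2ζω_n s + ω_n²: ω_n = √19.08 = 4.368 rad/s and 2ζω_n = 8.8, so ζ = 8.8/(2·4.368) = 1.01.

ω_n = 4.37 rad/s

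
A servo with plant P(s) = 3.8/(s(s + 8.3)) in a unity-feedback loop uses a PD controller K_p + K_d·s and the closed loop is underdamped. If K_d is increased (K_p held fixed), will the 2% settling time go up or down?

decrease

Characteristic equation s² + (8.3 + 3.8K_d)s + 3.8K_p = 0: raising K_d increases ζω_n = (8.3+3.8K_d)/2 while the loop stays underdamped, so T_s ≈ 4/(ζω_n) decreases.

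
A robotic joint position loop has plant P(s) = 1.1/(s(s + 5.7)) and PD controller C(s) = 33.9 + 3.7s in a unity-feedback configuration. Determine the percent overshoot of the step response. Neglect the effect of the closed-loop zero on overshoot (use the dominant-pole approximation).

Forward path: (33.9 + 3.7s)·1.1/(s(s+5.7)). The closed-loop characteristic equation is s² + (5.7 + 1.1·3.7)s + 1.1·33.9 = 0.
That is s² + 9.77s + 37.29 = 0, so ω_n = 6.107 rad/s and ζ = 9.77/(2·6.107) = 0.8.
%OS = 100·exp(−πζ/√(1−ζ²)) = 1.52%.

1.52%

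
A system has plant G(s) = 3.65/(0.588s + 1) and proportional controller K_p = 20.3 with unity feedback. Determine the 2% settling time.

T_s ≈ 0.0313 s

Closed loop: T(s) = K_p·G/(1+K_p·G) = 74.09/(0.588s + 1 + 74.09), with pole at s = −(1 + 74.09)/0.588 = −127.7.
τ = 1/127.7 = 0.00783 s, so 2% settling time ≈ 4τ = 0.0313 s.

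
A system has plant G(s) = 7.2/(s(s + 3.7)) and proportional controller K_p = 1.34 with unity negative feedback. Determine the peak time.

Closed-loop characteristic equation: s² + 3.7s + 9.648 = 0, so ω_n = 3.106 rad/s and ζ = 3.7/(2·3.106) = 0.5956.
Damped frequency ω_d = ω_n√(1−ζ²) = 2.495 rad/s, so peak time T_p = π/ω_d = 1.26 s.

T_p = 1.26 s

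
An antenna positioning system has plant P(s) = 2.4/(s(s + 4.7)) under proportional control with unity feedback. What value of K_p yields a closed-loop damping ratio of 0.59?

Closed-loop characteristic equation: s² + 4.7s + K_p·2.4 = 0.
So ω_n = √(2.4K_p) and 2ζω_n = 4.7, giving ζ = 4.7/(2√(2.4K_p)).
Setting ζ = 0.59: √(2.4K_p) = 4.7/(2·0.59) = 3.983, so K_p = 15.86/2.4 = 6.61.

K_p = 6.61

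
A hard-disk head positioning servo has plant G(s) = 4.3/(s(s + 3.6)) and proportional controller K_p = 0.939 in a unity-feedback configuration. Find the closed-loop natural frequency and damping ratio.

With unity feedback the closed-loop characteristic equation is s² + 3.6s + 0.939·4.3 = s² + 3.6s + 4.038 = 0.
Matching s² + 2ζω_n s + ω_n²: ω_n = √4.038 = 2.009 rad/s and 2ζω_n = 3.6, so ζ = 3.6/(2·2.009) = 0.896.

ω_n = 2.01 rad/s, ζ = 0.896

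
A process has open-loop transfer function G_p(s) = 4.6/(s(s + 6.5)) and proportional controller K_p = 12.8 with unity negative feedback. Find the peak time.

The closed-loop denominator s² + 6.5s + 58.88 gives ω_n = √58.88 = 7.673 and ζ = 6.5/(2ω_n) = 0.4235.
Damped frequency ω_d = ω_n√(1−ζ²) = 6.951 rad/s, so peak time T_p = π/ω_d = 0.452 s.

T_p = 0.452 s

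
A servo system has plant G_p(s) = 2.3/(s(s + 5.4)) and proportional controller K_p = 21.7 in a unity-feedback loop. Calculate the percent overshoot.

27.3%

From 1 + K_pG_p(s) = 0: s² + 5.4s + 49.91 = 0 ⇒ ω_n = 7.065, ζ = 0.3822.
%OS = 100·exp(−πζ/√(1−ζ²)) = 100·exp(−π·0.3822/√0.8539) = 27.3%.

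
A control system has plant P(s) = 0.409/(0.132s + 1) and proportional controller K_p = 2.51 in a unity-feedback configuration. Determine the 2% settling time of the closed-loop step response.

T_s ≈ 0.261 s

Closed loop: T(s) = K_p·P/(1+K_p·P) = 1.027/(0.132s + 1 + 1.027), with pole at s = −(1 + 1.027)/0.132 = −15.35.
τ = 1/15.35 = 0.06513 s, so 2% settling time ≈ 4τ = 0.261 s.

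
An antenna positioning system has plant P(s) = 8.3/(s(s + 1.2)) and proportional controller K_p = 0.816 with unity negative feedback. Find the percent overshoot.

The closed-loop denominator s² + 1.2s + 6.773 gives ω_n = √6.773 = 2.602 and ζ = 1.2/(2ω_n) = 0.2306.
%OS = 100·exp(−πζ/√(1−ζ²)) = 100·exp(−π·0.2306/√0.9468) = 47.5%.

47.5%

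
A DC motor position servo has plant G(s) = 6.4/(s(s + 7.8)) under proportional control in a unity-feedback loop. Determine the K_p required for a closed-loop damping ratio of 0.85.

K_p = 3.29

Closed-loop characteristic equation: s² + 7.8s + K_p·6.4 = 0.
So ω_n = √(6.4K_p) and 2ζω_n = 7.8, giving ζ = 7.8/(2√(6.4K_p)).
Setting ζ = 0.85: √(6.4K_p) = 7.8/(2·0.85) = 4.588, so K_p = 21.05/6.4 = 3.29.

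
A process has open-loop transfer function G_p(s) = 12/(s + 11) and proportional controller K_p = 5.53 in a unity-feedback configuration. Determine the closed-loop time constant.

τ = 0.0129 s

Closed-loop transfer function: T(s) = K_p·G_p(s)/(1 + K_p·G_p(s)) = 66.36/(s + 11 + 66.36) = 66.36/(s + 77.36).
Time constant τ = 1/77.36 = 0.0129 s.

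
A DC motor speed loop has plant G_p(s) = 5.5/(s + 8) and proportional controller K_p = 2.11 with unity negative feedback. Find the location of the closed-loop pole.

s = -19.6

Closed-loop transfer function: T(s) = K_p·G_p(s)/(1 + K_p·G_p(s)) = 11.6/(s + 8 + 11.6) = 11.6/(s + 19.6).
The closed-loop pole is at s = −19.6.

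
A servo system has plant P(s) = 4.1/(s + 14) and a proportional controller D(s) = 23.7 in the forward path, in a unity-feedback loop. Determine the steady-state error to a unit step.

The loop is type 0. Static position error constant K_pos = D(0)·P(0) = 23.7·0.2929 = 6.941.
Steady-state error to a unit step: e_ss = 1/(1+K_pos) = 1/7.941 = 0.126.

0.126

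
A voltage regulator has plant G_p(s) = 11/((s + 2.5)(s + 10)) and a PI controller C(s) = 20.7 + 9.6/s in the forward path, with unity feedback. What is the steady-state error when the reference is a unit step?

The open loop C(s)G_p(s) has a pole at the origin (type 1), so the static position error constant is infinite and e_ss = 1/(1+∞) = 0.

0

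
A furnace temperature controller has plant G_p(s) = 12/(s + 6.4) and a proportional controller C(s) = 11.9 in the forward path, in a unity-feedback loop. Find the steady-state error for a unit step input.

0.0429

The loop is type 0. Static position error constant K_pos = C(0)·G_p(0) = 11.9·1.875 = 22.31.
Steady-state error to a unit step: e_ss = 1/(1+K_pos) = 1/23.31 = 0.0429.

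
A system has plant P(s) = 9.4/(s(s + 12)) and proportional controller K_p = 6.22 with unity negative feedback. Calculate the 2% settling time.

T_s ≈ 0.667 s

Closed-loop characteristic equation: s² + 12s + 58.47 = 0, so ω_n = 7.646 rad/s and ζ = 12/(2·7.646) = 0.7847.
2% settling time T_s ≈ 4/(ζω_n) = 4/6 = 0.667 s.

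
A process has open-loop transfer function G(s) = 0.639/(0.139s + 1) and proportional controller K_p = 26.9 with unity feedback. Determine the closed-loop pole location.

Closed loop: T(s) = K_p·G/(1+K_p·G) = 17.19/(0.139s + 1 + 17.19), with pole at s = −(1 + 17.19)/0.139 = −130.9.

s = -130.9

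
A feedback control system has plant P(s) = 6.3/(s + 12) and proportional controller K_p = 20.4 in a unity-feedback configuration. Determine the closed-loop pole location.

s = -140.5

Closed-loop transfer function: T(s) = K_p·P(s)/(1 + K_p·P(s)) = 128.5/(s + 12 + 128.5) = 128.5/(s + 140.5).
The closed-loop pole is at s = −140.5.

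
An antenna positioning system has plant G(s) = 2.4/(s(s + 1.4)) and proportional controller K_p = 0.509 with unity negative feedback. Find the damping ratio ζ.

ζ = 0.633

The closed-loop denominator is s(s+1.4) + 0.509·2.4 = s² + 1.4s + 1.222.
So ω_n² = 1.222 ⇒ ω_n = 1.105 rad/s, and ζ = 1.4/(2ω_n) = 0.633.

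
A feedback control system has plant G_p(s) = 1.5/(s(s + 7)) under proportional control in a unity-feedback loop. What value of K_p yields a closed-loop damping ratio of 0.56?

K_p = 26

Closed-loop characteristic equation: s² + 7s + K_p·1.5 = 0.
So ω_n = √(1.5K_p) and 2ζω_n = 7, giving ζ = 7/(2√(1.5K_p)).
Setting ζ = 0.56: √(1.5K_p) = 7/(2·0.56) = 6.25, so K_p = 39.06/1.5 = 26.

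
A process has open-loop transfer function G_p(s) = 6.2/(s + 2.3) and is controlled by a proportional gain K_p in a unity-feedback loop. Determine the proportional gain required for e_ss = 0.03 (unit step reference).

K_p = 12

For a type-0 loop with proportional control, e_ss = 1/(1 + K_p·G_p(0)).
G_p(0) = 2.696. Require 1/(1 + K_p·2.696) = 0.03, so 1 + 2.696·K_p = 33.33.
K_p = (33.33 − 1)/2.696 = 12.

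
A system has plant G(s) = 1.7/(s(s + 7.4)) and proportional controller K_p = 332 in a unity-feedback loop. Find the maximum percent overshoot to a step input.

60.9%

From 1 + K_pG(s) = 0: s² + 7.4s + 564.4 = 0 ⇒ ω_n = 23.76, ζ = 0.1557.
%OS = 100·exp(−πζ/√(1−ζ²)) = 100·exp(−π·0.1557/√0.9757) = 60.9%.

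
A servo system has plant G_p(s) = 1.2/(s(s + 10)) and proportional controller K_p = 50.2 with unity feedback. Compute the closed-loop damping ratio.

With unity feedback the closed-loop characteristic equation is s² + 10s + 50.2·1.2 = s² + 10s + 60.24 = 0.
So ω_n² = 60.24 ⇒ ω_n = 7.761 rad/s, and ζ = 10/(2ω_n) = 0.644.

ζ = 0.644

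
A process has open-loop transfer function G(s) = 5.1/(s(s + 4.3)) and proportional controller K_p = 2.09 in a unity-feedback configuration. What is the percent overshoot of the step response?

Closed-loop characteristic equation: s² + 4.3s + 10.66 = 0, so ω_n = 3.265 rad/s and ζ = 4.3/(2·3.265) = 0.6585.
%OS = 100·exp(−πζ/√(1−ζ²)) = 100·exp(−π·0.6585/√0.5663) = 6.4%.

6.4%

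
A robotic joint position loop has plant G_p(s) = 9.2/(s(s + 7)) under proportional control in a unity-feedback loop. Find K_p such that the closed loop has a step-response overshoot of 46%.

K_p = 23.1

From %OS = 100·exp(−πζ/√(1−ζ²)) = 46%, ζ = −ln(0.46)/√(π²+ln²(0.46)) = 0.24.
Characteristic equation s² + 7s + 9.2K_p = 0 gives ζ = 7/(2√(9.2K_p)).
Setting ζ = 0.24: √(9.2K_p) = 7/(2·0.24) = 14.59, so K_p = 212.8/9.2 = 23.1.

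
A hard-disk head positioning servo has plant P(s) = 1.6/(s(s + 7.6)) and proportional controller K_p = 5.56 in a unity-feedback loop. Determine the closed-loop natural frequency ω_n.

ω_n = 2.98 rad/s

1 + K_p·P(s) = 0 gives s² + 7.6s + 8.896 = 0.
So ω_n² = 8.896 ⇒ ω_n = 2.983 rad/s, and ζ = 7.6/(2ω_n) = 1.27.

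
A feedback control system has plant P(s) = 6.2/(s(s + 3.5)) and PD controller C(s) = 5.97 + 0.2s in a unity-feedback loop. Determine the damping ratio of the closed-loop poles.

ζ = 0.39

Forward path: (5.97 + 0.2s)·6.2/(s(s+3.5)). The closed-loop characteristic equation is s² + (3.5 + 6.2·0.2)s + 6.2·5.97 = 0.
That is s² + 4.74s + 37.01 = 0, so ω_n = 6.084 rad/s and ζ = 4.74/(2·6.084) = 0.3896.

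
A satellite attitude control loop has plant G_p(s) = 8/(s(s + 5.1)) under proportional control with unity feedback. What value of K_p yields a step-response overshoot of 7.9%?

From %OS = 100·exp(−πζ/√(1−ζ²)) = 7.9%, ζ = −ln(0.079)/√(π²+ln²(0.079)) = 0.6285.
Characteristic equation s² + 5.1s + 8K_p = 0 gives ζ = 5.1/(2√(8K_p)).
Setting ζ = 0.6285: √(8K_p) = 5.1/(2·0.6285) = 4.057, so K_p = 16.46/8 = 2.06.

K_p = 2.06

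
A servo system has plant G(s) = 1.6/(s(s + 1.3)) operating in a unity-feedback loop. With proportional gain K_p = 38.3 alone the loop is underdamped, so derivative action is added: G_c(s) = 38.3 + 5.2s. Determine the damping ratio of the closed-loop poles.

ζ = 0.614

Forward path: (38.3 + 5.2s)·1.6/(s(s+1.3)). The closed-loop characteristic equation is s² + (1.3 + 1.6·5.2)s + 1.6·38.3 = 0.
That is s² + 9.62s + 61.28 = 0, so ω_n = 7.828 rad/s and ζ = 9.62/(2·7.828) = 0.6144.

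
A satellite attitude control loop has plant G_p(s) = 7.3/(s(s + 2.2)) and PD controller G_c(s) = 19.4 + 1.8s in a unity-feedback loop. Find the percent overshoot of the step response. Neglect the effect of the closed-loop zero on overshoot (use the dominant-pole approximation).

Forward path: (19.4 + 1.8s)·7.3/(s(s+2.2)). The closed-loop characteristic equation is s² + (2.2 + 7.3·1.8)s + 7.3·19.4 = 0.
That is s² + 15.34s + 141.6 = 0, so ω_n = 11.9 rad/s and ζ = 15.34/(2·11.9) = 0.6445.
%OS = 100·exp(−πζ/√(1−ζ²)) = 7.08%.

7.08%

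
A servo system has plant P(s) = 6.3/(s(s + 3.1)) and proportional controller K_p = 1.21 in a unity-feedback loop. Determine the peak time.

T_p = 1.37 s

From 1 + K_pP(s) = 0: s² + 3.1s + 7.623 = 0 ⇒ ω_n = 2.761, ζ = 0.5614.
Damped frequency ω_d = ω_n√(1−ζ²) = 2.285 rad/s, so peak time T_p = π/ω_d = 1.37 s.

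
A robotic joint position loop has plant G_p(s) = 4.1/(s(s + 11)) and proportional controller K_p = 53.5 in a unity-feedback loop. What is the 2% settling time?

From 1 + K_pG_p(s) = 0: s² + 11s + 219.3 = 0 ⇒ ω_n = 14.81, ζ = 0.3714.
2% settling time T_s ≈ 4/(ζω_n) = 4/5.5 = 0.727 s.

T_s ≈ 0.727 s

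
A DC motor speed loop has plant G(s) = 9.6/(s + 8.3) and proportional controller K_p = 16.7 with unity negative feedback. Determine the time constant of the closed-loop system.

τ = 0.00593 s

Closed-loop transfer function: T(s) = K_p·G(s)/(1 + K_p·G(s)) = 160.3/(s + 8.3 + 160.3) = 160.3/(s + 168.6).
Time constant τ = 1/168.6 = 0.00593 s.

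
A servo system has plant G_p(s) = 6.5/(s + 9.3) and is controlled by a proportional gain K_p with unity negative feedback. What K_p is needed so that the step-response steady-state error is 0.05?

Steady-state error for a unit step on this type-0 loop is 1/(1 + K_p·G_p(0)).
G_p(0) = 0.6989. Require 1/(1 + K_p·0.6989) = 0.05, so 1 + 0.6989·K_p = 20.
K_p = (20 − 1)/0.6989 = 27.2.

K_p = 27.2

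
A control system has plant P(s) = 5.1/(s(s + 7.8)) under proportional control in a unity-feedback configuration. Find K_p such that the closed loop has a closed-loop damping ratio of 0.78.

K_p = 4.9

Closed-loop characteristic equation: s² + 7.8s + K_p·5.1 = 0.
So ω_n = √(5.1K_p) and 2ζω_n = 7.8, giving ζ = 7.8/(2√(5.1K_p)).
Setting ζ = 0.78: √(5.1K_p) = 7.8/(2·0.78) = 5, so K_p = 25/5.1 = 4.9.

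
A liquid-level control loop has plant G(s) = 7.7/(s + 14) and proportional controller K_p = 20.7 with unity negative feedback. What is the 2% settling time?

T_s ≈ 0.0231 s

Closed-loop transfer function: T(s) = K_p·G(s)/(1 + K_p·G(s)) = 159.4/(s + 14 + 159.4) = 159.4/(s + 173.4).
Time constant τ = 1/173.4 = 0.005767 s, so the 2% settling time is about 4τ = 0.0231 s.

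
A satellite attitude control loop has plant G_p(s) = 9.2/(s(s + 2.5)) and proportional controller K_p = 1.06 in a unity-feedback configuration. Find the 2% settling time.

The closed-loop denominator s² + 2.5s + 9.752 gives ω_n = √9.752 = 3.123 and ζ = 2.5/(2ω_n) = 0.4003.
2% settling time T_s ≈ 4/(ζω_n) = 4/1.25 = 3.2 s.

T_s ≈ 3.2 s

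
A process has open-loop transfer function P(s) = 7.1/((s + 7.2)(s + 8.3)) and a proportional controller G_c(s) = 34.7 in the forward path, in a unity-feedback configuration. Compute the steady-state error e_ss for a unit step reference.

0.195

The loop is type 0. Static position error constant K_pos = G_c(0)·P(0) = 34.7·0.1188 = 4.123.
Steady-state error to a unit step: e_ss = 1/(1+K_pos) = 1/5.123 = 0.195.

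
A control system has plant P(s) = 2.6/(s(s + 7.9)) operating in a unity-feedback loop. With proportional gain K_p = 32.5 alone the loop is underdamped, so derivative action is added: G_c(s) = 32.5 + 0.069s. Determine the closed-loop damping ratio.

Forward path: (32.5 + 0.069s)·2.6/(s(s+7.9)). The closed-loop characteristic equation is s² + (7.9 + 2.6·0.069)s + 2.6·32.5 = 0.
That is s² + 8.079s + 84.5 = 0, so ω_n = 9.192 rad/s and ζ = 8.079/(2·9.192) = 0.4395.

ζ = 0.439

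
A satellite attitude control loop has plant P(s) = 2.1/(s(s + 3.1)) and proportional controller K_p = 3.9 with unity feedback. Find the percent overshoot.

From 1 + K_pP(s) = 0: s² + 3.1s + 8.19 = 0 ⇒ ω_n = 2.862, ζ = 0.5416.
%OS = 100·exp(−πζ/√(1−ζ²)) = 100·exp(−π·0.5416/√0.7067) = 13.2%.

13.2%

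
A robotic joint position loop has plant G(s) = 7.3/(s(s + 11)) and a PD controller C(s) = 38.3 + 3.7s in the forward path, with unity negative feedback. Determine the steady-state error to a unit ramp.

0.0393

The loop has one pole at the origin (type 1). Velocity error constant K_v = lim_{s→0} s·C(s)G(s) = 38.3·7.3/11 = 25.42.
Steady-state error to a unit ramp: e_ss = 1/K_v = 0.0393.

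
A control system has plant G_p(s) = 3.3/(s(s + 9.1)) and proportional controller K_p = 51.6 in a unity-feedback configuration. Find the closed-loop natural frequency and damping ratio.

With unity feedback the closed-loop characteristic equation is s² + 9.1s + 51.6·3.3 = s² + 9.1s + 170.3 = 0.
Matching s² + 2ζω_n s + ω_n²: ω_n = √170.3 = 13.05 rad/s and 2ζω_n = 9.1, so ζ = 9.1/(2·13.05) = 0.349.

ω_n = 13 rad/s, ζ = 0.349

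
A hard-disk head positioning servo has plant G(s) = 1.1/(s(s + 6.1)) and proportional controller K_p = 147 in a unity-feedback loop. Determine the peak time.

T_p = 0.254 s

Closed-loop characteristic equation: s² + 6.1s + 161.7 = 0, so ω_n = 12.72 rad/s and ζ = 6.1/(2·12.72) = 0.2399.
Damped frequency ω_d = ω_n√(1−ζ²) = 12.34 rad/s, so peak time T_p = π/ω_d = 0.254 s.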